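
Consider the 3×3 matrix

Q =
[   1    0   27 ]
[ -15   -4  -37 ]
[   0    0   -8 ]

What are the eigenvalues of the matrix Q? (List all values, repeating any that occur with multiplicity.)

-8, -4, 1

The characteristic polynomial is p(s) = det(sI - Q).
Expanding along the first row, p(s) = s^3 + 11s^2 + 20s - 32.
Rational-root test: s = -8 gives p(-8) = 0.
Factor out (s + 8): p(s) = (s + 8)·(s^2 + 3s - 4).
The quadratic factors as (s + 4)·(s - 1).
Eigenvalues: -8, -4, 1.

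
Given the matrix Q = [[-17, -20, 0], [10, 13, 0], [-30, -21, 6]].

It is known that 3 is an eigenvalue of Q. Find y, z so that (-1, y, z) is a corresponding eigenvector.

1, -3

We need (Q - 3I)v = 0.
Q - 3I = [[-20, -20, 0], [10, 10, 0], [-30, -21, 3]].
Row 1: (-20)·-1 + (-20)·y + (0)·z = 0
Row 2: (10)·-1 + (10)·y + (0)·z = 0
Row 3: (-30)·-1 + (-21)·y + (3)·z = 0
Solving gives y = 1, z = -3.
Check: Q·(-1, 1, -3) = (-3, 3, -9) = 3·(-1, 1, -3).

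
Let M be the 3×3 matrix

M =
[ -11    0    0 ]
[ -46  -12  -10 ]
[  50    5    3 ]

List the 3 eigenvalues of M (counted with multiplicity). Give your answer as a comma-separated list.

-11, -7, -2

Set up det(rI - M) = 0.
Expanding the 3×3 determinant: p(r) = r^3 + 20r^2 + 113r + 154.
Since p(-11) = 0, r = -11 is a root.
Factor out (r + 11): p(r) = (r + 11)·(r^2 + 9r + 14).
The quadratic factors as (r + 7)·(r + 2).
Eigenvalues: -11, -7, -2.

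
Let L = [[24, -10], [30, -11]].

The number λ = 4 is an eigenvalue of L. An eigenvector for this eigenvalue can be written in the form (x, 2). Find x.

We need (L - 4I)v = 0.
L - 4I = [[20, -10], [30, -15]].
Row 1: (20)·x + (-10)·2 = 0
Row 2: (30)·x + (-15)·2 = 0
Solving gives x = 1.
Check: L·(1, 2) = (4, 8) = 4·(1, 2).

1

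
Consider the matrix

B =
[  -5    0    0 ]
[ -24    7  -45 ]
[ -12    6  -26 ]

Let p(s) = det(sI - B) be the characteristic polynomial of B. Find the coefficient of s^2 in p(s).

The coefficient of s^2 of det(sI - B) is −trace(B).
trace(B) = (-5) + (7) + (-26) = -24, so the coefficient is 24.

24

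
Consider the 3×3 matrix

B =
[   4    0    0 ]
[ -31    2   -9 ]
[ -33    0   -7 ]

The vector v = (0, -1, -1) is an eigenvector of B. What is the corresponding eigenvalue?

Compute Bv: B·(0, -1, -1) = (0, 7, 7).
Since Bv = λv, compare component 2: 7 = λ·-1, so λ = -7.

-7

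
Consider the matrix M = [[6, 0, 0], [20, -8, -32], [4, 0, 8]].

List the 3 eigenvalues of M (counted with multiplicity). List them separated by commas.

-8, 6, 8

Set up det(tI - M) = 0.
Expanding the 3×3 determinant: p(t) = t^3 - 6t^2 - 64t + 384.
Rational-root test: t = 6 gives p(6) = 0.
Dividing by (t - 6) leaves t^2 - 64.
The quadratic factors as (t + 8)·(t - 8).
Eigenvalues: -8, 6, 8.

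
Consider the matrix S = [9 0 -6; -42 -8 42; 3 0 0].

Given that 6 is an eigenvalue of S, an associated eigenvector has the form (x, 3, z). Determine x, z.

-2, -1

We need (S - 6I)v = 0.
S - 6I = [[3, 0, -6], [-42, -14, 42], [3, 0, -6]].
Row 1: (3)·x + (0)·3 + (-6)·z = 0
Row 2: (-42)·x + (-14)·3 + (42)·z = 0
Row 3: (3)·x + (0)·3 + (-6)·z = 0
Solving gives x = -2, z = -1.
Check: S·(-2, 3, -1) = (-12, 18, -6) = 6·(-2, 3, -1).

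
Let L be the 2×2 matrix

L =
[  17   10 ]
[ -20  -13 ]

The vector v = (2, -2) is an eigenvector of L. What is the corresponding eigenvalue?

Compute Lv: L·(2, -2) = (14, -14).
Since Lv = λv, compare component 1: 14 = λ·2, so λ = 7.

7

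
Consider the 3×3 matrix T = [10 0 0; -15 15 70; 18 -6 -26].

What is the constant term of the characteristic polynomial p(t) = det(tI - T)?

-300

p(0) = det(0·I − T) = det(−T) = (−1)^3·det(T).
det(T) = 300, so p(0) = -300.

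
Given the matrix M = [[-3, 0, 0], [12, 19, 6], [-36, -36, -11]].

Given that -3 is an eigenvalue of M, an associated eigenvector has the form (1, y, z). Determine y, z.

-3, 9

We need (M + 3I)v = 0.
M + 3I = [[0, 0, 0], [12, 22, 6], [-36, -36, -8]].
Row 1: (0)·1 + (0)·y + (0)·z = 0
Row 2: (12)·1 + (22)·y + (6)·z = 0
Row 3: (-36)·1 + (-36)·y + (-8)·z = 0
Solving gives y = -3, z = 9.
Check: M·(1, -3, 9) = (-3, 9, -27) = -3·(1, -3, 9).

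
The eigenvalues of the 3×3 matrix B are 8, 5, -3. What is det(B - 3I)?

If B has eigenvalues 8, 5, -3, then B - 3I has eigenvalues 5, 2, -6.
det(B - 3I) = (5) · (2) · (-6) = -60.

-60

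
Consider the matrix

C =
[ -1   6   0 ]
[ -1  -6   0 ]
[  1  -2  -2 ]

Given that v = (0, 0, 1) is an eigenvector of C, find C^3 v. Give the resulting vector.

(0, 0, -8)

First find the eigenvalue: Cv = (0, 0, -2) = -2·(0, 0, 1), so λ = -2.
Then C^3 v = λ^3·v = (-2)^3·(0, 0, 1) = -8·(0, 0, 1) = (0, 0, -8).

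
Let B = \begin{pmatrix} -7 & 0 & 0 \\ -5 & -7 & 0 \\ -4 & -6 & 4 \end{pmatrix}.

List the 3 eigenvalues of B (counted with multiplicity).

-7, -7, 4

B is lower triangular, so its eigenvalues are the diagonal entries.
Diagonal: -7, -7, 4.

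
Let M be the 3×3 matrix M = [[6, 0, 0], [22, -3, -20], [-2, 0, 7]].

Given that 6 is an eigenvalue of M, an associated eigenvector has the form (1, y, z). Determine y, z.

We need (M - 6I)v = 0.
M - 6I = [[0, 0, 0], [22, -9, -20], [-2, 0, 1]].
Row 1: (0)·1 + (0)·y + (0)·z = 0
Row 2: (22)·1 + (-9)·y + (-20)·z = 0
Row 3: (-2)·1 + (0)·y + (1)·z = 0
Solving gives y = -2, z = 2.
Check: M·(1, -2, 2) = (6, -12, 12) = 6·(1, -2, 2).

-2, 2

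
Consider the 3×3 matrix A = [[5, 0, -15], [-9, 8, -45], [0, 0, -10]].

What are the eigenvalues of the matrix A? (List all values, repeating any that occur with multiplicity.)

-10, 5, 8

Compute the characteristic polynomial p(s) = det(sI - A).
Expanding along the first row, p(s) = s^3 - 3s^2 - 90s + 400.
Try s = 8: p(8) = 0, so 8 is a root.
Dividing by (s - 8) leaves s^2 + 5s - 50.
The quadratic factors as (s + 10)·(s - 5).
Eigenvalues: -10, 5, 8.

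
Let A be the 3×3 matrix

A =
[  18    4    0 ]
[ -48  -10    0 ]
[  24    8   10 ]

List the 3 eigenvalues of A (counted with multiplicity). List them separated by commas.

The characteristic polynomial is p(r) = det(rI - A).
Expanding along the first row, p(r) = r^3 - 18r^2 + 92r - 120.
Try r = 6: p(6) = 0, so 6 is a root.
Factor out (r - 6): p(r) = (r - 6)·(r^2 - 12r + 20).
The quadratic factors as (r - 2)·(r - 10).
Eigenvalues: 2, 6, 10.

2, 6, 10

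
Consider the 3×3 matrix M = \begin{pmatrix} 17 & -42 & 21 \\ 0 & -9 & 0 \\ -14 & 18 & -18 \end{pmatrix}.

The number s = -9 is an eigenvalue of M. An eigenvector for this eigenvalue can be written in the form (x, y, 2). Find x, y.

0, 1

We need (M + 9I)v = 0.
M + 9I = [[26, -42, 21], [0, 0, 0], [-14, 18, -9]].
Row 1: (26)·x + (-42)·y + (21)·2 = 0
Row 2: (0)·x + (0)·y + (0)·2 = 0
Row 3: (-14)·x + (18)·y + (-9)·2 = 0
Solving gives x = 0, y = 1.
Check: M·(0, 1, 2) = (0, -9, -18) = -9·(0, 1, 2).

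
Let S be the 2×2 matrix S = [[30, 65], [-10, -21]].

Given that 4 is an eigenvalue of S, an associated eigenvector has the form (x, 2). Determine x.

-5

We need (S - 4I)v = 0.
S - 4I = [[26, 65], [-10, -25]].
Row 1: (26)·x + (65)·2 = 0
Row 2: (-10)·x + (-25)·2 = 0
Solving gives x = -5.
Check: S·(-5, 2) = (-20, 8) = 4·(-5, 2).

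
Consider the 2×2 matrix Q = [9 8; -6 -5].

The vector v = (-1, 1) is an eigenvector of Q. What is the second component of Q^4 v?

1

First find the eigenvalue: Qv = (-1, 1) = 1·(-1, 1), so λ = 1.
Then Q^4 v = λ^4·v = 1^4·(-1, 1) = 1·(-1, 1) = (-1, 1).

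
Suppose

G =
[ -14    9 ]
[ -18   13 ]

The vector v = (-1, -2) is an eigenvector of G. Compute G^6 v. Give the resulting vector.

(-4096, -8192)

First find the eigenvalue: Gv = (-4, -8) = 4·(-1, -2), so λ = 4.
Then G^6 v = λ^6·v = 4^6·(-1, -2) = 4096·(-1, -2) = (-4096, -8192).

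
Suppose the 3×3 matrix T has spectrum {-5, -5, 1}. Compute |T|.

25

det(T) is the product of the eigenvalues: (-5) · (-5) · (1) = 25.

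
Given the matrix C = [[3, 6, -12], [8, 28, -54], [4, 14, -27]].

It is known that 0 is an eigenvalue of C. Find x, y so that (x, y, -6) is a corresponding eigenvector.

We need (C)v = 0.
C = [[3, 6, -12], [8, 28, -54], [4, 14, -27]].
Row 1: (3)·x + (6)·y + (-12)·-6 = 0
Row 2: (8)·x + (28)·y + (-54)·-6 = 0
Row 3: (4)·x + (14)·y + (-27)·-6 = 0
Solving gives x = -2, y = -11.
Check: C·(-2, -11, -6) = (0, 0, 0) = 0·(-2, -11, -6).

-2, -11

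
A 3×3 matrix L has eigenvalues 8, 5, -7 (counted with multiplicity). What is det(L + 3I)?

If L has eigenvalues 8, 5, -7, then L + 3I has eigenvalues 11, 8, -4.
det(L + 3I) = (11) · (8) · (-4) = -352.

-352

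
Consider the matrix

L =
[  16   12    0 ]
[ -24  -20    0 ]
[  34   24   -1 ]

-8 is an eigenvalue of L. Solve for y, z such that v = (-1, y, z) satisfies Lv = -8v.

2, -2

We need (L + 8I)v = 0.
L + 8I = [[24, 12, 0], [-24, -12, 0], [34, 24, 7]].
Row 1: (24)·-1 + (12)·y + (0)·z = 0
Row 2: (-24)·-1 + (-12)·y + (0)·z = 0
Row 3: (34)·-1 + (24)·y + (7)·z = 0
Solving gives y = 2, z = -2.
Check: L·(-1, 2, -2) = (8, -16, 16) = -8·(-1, 2, -2).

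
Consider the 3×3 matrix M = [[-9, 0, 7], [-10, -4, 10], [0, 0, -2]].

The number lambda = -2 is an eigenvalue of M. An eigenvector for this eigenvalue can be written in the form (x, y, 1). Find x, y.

We need (M + 2I)v = 0.
M + 2I = [[-7, 0, 7], [-10, -2, 10], [0, 0, 0]].
Row 1: (-7)·x + (0)·y + (7)·1 = 0
Row 2: (-10)·x + (-2)·y + (10)·1 = 0
Row 3: (0)·x + (0)·y + (0)·1 = 0
Solving gives x = 1, y = 0.
Check: M·(1, 0, 1) = (-2, 0, -2) = -2·(1, 0, 1).

1, 0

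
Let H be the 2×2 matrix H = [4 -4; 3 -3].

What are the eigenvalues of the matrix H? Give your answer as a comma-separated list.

0, 1

det(H - lambda·I) = (4 - lambda)(-3 - lambda) - (-4)·(3) = lambda^2 - lambda.
This factors as lambda·(lambda - 1) = 0.
Eigenvalues: 0, 1.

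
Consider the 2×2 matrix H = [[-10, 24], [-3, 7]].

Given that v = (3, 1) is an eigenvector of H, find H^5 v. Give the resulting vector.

(-96, -32)

First find the eigenvalue: Hv = (-6, -2) = -2·(3, 1), so λ = -2.
Then H^5 v = λ^5·v = (-2)^5·(3, 1) = -32·(3, 1) = (-96, -32).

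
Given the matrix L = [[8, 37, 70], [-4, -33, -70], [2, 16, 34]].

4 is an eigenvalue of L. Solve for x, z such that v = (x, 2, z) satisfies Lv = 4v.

-1, -1

We need (L - 4I)v = 0.
L - 4I = [[4, 37, 70], [-4, -37, -70], [2, 16, 30]].
Row 1: (4)·x + (37)·2 + (70)·z = 0
Row 2: (-4)·x + (-37)·2 + (-70)·z = 0
Row 3: (2)·x + (16)·2 + (30)·z = 0
Solving gives x = -1, z = -1.
Check: L·(-1, 2, -1) = (-4, 8, -4) = 4·(-1, 2, -1).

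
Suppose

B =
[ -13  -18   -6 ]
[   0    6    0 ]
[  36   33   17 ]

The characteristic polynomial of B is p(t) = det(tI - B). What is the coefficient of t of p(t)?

p(t) = t^3 - 10t^2 + 19t + 30.
The coefficient of t is 19.

19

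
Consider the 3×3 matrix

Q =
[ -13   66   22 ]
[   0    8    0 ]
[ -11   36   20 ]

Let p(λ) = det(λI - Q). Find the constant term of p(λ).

144

p(λ) = λ^3 - 15λ^2 + 38λ + 144.
The constant term is 144.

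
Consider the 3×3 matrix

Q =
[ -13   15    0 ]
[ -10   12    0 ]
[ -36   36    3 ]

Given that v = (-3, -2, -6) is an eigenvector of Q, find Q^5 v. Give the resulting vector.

First find the eigenvalue: Qv = (9, 6, 18) = -3·(-3, -2, -6), so λ = -3.
Then Q^5 v = λ^5·v = (-3)^5·(-3, -2, -6) = -243·(-3, -2, -6) = (729, 486, 1458).

(729, 486, 1458)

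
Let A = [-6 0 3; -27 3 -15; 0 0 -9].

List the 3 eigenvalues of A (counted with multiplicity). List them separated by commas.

-9, -6, 3

The characteristic polynomial is p(t) = det(tI - A).
Expanding along the first row, p(t) = t^3 + 12t^2 + 9t - 162.
Since p(-6) = 0, t = -6 is a root.
Factor out (t + 6): p(t) = (t + 6)·(t^2 + 6t - 27).
The quadratic factors as (t + 9)·(t - 3).
Eigenvalues: -9, -6, 3.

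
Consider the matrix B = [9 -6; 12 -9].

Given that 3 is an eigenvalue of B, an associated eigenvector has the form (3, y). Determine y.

We need (B - 3I)v = 0.
B - 3I = [[6, -6], [12, -12]].
Row 1: (6)·3 + (-6)·y = 0
Row 2: (12)·3 + (-12)·y = 0
Solving gives y = 3.
Check: B·(3, 3) = (9, 9) = 3·(3, 3).

3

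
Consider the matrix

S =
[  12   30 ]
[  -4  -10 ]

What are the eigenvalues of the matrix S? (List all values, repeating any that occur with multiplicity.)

det(S - μI) = (12 - μ)(-10 - μ) - (30)·(-4) = μ^2 - 2μ.
This factors as μ·(μ - 2) = 0.
Eigenvalues: 0, 2.

0, 2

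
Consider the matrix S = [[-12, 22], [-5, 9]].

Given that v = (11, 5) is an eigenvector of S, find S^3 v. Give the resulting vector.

First find the eigenvalue: Sv = (-22, -10) = -2·(11, 5), so λ = -2.
Then S^3 v = λ^3·v = (-2)^3·(11, 5) = -8·(11, 5) = (-88, -40).

(-88, -40)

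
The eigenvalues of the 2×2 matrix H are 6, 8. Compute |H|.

48

det(H) is the product of the eigenvalues: (6) · (8) = 48.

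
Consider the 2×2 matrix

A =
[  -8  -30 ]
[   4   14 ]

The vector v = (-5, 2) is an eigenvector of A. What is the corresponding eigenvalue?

Compute Av: A·(-5, 2) = (-20, 8).
Since Av = λv, compare component 1: -20 = λ·-5, so λ = 4.

4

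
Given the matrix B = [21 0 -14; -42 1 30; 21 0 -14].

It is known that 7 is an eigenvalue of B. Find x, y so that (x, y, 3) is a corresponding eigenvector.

3, -6

We need (B - 7I)v = 0.
B - 7I = [[14, 0, -14], [-42, -6, 30], [21, 0, -21]].
Row 1: (14)·x + (0)·y + (-14)·3 = 0
Row 2: (-42)·x + (-6)·y + (30)·3 = 0
Row 3: (21)·x + (0)·y + (-21)·3 = 0
Solving gives x = 3, y = -6.
Check: B·(3, -6, 3) = (21, -42, 21) = 7·(3, -6, 3).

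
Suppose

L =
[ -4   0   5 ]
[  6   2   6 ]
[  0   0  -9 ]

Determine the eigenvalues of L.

Compute the characteristic polynomial p(λ) = det(λI - L).
Expanding along the first row, p(λ) = λ^3 + 11λ^2 + 10λ - 72.
Try λ = 2: p(2) = 0, so 2 is a root.
Dividing by (λ - 2) leaves λ^2 + 13λ + 36.
The quadratic factors as (λ + 9)·(λ + 4).
Eigenvalues: -9, -4, 2.

-9, -4, 2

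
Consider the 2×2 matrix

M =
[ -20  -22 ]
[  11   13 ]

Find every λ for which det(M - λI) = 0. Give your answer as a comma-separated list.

-9, 2

det(M - λI) = (-20 - λ)(13 - λ) - (-22)·(11) = λ^2 + 7λ - 18.
This factors as (λ + 9)·(λ - 2) = 0.
Eigenvalues: -9, 2.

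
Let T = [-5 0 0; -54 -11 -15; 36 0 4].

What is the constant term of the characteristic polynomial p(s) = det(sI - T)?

-220

p(0) = det(0·I − T) = det(−T) = (−1)^3·det(T).
det(T) = 220, so p(0) = -220.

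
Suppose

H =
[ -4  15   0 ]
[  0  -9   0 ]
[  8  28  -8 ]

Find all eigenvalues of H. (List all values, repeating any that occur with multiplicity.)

-9, -8, -4

The characteristic polynomial is p(r) = det(rI - H).
Cofactor expansion gives p(r) = r^3 + 21r^2 + 140r + 288.
Try r = -4: p(-4) = 0, so -4 is a root.
Factor out (r + 4): p(r) = (r + 4)·(r^2 + 17r + 72).
The quadratic factors as (r + 9)·(r + 8).
Eigenvalues: -9, -8, -4.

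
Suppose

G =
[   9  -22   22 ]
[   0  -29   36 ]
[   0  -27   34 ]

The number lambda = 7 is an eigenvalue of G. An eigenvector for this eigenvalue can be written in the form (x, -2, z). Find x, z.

0, -2

We need (G - 7I)v = 0.
G - 7I = [[2, -22, 22], [0, -36, 36], [0, -27, 27]].
Row 1: (2)·x + (-22)·-2 + (22)·z = 0
Row 2: (0)·x + (-36)·-2 + (36)·z = 0
Row 3: (0)·x + (-27)·-2 + (27)·z = 0
Solving gives x = 0, z = -2.
Check: G·(0, -2, -2) = (0, -14, -14) = 7·(0, -2, -2).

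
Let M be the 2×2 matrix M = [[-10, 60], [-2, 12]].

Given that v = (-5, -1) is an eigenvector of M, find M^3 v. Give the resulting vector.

(-40, -8)

First find the eigenvalue: Mv = (-10, -2) = 2·(-5, -1), so λ = 2.
Then M^3 v = λ^3·v = 2^3·(-5, -1) = 8·(-5, -1) = (-40, -8).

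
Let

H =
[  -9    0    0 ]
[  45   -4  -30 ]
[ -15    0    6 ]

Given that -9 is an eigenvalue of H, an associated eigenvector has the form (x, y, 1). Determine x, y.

We need (H + 9I)v = 0.
H + 9I = [[0, 0, 0], [45, 5, -30], [-15, 0, 15]].
Row 1: (0)·x + (0)·y + (0)·1 = 0
Row 2: (45)·x + (5)·y + (-30)·1 = 0
Row 3: (-15)·x + (0)·y + (15)·1 = 0
Solving gives x = 1, y = -3.
Check: H·(1, -3, 1) = (-9, 27, -9) = -9·(1, -3, 1).

1, -3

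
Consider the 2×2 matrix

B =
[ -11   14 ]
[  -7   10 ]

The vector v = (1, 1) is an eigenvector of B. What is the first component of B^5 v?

First find the eigenvalue: Bv = (3, 3) = 3·(1, 1), so λ = 3.
Then B^5 v = λ^5·v = 3^5·(1, 1) = 243·(1, 1) = (243, 243).

243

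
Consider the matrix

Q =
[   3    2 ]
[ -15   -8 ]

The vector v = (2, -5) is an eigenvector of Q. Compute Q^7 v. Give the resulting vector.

First find the eigenvalue: Qv = (-4, 10) = -2·(2, -5), so λ = -2.
Then Q^7 v = λ^7·v = (-2)^7·(2, -5) = -128·(2, -5) = (-256, 640).

(-256, 640)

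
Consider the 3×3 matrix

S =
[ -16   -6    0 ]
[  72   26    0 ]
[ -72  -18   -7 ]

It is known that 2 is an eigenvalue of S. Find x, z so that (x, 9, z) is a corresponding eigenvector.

-3, 6

We need (S - 2I)v = 0.
S - 2I = [[-18, -6, 0], [72, 24, 0], [-72, -18, -9]].
Row 1: (-18)·x + (-6)·9 + (0)·z = 0
Row 2: (72)·x + (24)·9 + (0)·z = 0
Row 3: (-72)·x + (-18)·9 + (-9)·z = 0
Solving gives x = -3, z = 6.
Check: S·(-3, 9, 6) = (-6, 18, 12) = 2·(-3, 9, 6).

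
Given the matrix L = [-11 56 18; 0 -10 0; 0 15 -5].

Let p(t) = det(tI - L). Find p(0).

550

p(0) = det(0·I − L) = det(−L) = (−1)^3·det(L).
det(L) = -550, so p(0) = 550.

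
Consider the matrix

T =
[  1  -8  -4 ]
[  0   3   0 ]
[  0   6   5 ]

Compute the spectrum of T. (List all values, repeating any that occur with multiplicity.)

Set up det(rI - T) = 0.
Cofactor expansion gives p(r) = r^3 - 9r^2 + 23r - 15.
Since p(3) = 0, r = 3 is a root.
Dividing by (r - 3) leaves r^2 - 6r + 5.
The quadratic factors as (r - 1)·(r - 5).
Eigenvalues: 1, 3, 5.

1, 3, 5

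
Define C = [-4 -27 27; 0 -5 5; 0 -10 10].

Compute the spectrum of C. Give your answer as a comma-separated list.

-4, 0, 5

Set up det(sI - C) = 0.
Cofactor expansion gives p(s) = s^3 - s^2 - 20s.
Try s = 0: p(0) = 0, so 0 is a root.
Dividing by s leaves s^2 - s - 20.
The quadratic factors as (s + 4)·(s - 5).
Eigenvalues: -4, 0, 5.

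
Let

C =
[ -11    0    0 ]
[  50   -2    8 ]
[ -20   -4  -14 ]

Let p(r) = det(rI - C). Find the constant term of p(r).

660

p(r) = r^3 + 27r^2 + 236r + 660.
The constant term is 660.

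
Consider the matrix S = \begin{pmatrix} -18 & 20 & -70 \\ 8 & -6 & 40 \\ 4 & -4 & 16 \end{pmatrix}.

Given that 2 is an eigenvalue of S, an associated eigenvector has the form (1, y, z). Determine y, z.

1, 0

We need (S - 2I)v = 0.
S - 2I = [[-20, 20, -70], [8, -8, 40], [4, -4, 14]].
Row 1: (-20)·1 + (20)·y + (-70)·z = 0
Row 2: (8)·1 + (-8)·y + (40)·z = 0
Row 3: (4)·1 + (-4)·y + (14)·z = 0
Solving gives y = 1, z = 0.
Check: S·(1, 1, 0) = (2, 2, 0) = 2·(1, 1, 0).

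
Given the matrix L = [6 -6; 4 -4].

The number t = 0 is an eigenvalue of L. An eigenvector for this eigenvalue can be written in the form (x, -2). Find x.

We need (L)v = 0.
L = [[6, -6], [4, -4]].
Row 1: (6)·x + (-6)·-2 = 0
Row 2: (4)·x + (-4)·-2 = 0
Solving gives x = -2.
Check: L·(-2, -2) = (0, 0) = 0·(-2, -2).

-2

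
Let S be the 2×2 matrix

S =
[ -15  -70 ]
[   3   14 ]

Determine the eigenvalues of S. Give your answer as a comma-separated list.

det(S - λI) = (-15 - λ)(14 - λ) - (-70)·(3) = λ^2 + λ.
This factors as (λ + 1)·λ = 0.
Eigenvalues: -1, 0.

-1, 0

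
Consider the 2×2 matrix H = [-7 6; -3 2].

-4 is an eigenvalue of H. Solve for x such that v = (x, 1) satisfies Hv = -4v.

2

We need (H + 4I)v = 0.
H + 4I = [[-3, 6], [-3, 6]].
Row 1: (-3)·x + (6)·1 = 0
Row 2: (-3)·x + (6)·1 = 0
Solving gives x = 2.
Check: H·(2, 1) = (-8, -4) = -4·(2, 1).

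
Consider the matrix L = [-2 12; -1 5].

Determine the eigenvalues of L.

det(L - λI) = (-2 - λ)(5 - λ) - (12)·(-1) = λ^2 - 3λ + 2.
This factors as (λ - 1)·(λ - 2) = 0.
Eigenvalues: 1, 2.

1, 2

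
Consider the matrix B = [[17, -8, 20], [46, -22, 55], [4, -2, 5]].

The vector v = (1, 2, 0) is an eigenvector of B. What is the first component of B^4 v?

First find the eigenvalue: Bv = (1, 2, 0) = 1·(1, 2, 0), so λ = 1.
Then B^4 v = λ^4·v = 1^4·(1, 2, 0) = 1·(1, 2, 0) = (1, 2, 0).

1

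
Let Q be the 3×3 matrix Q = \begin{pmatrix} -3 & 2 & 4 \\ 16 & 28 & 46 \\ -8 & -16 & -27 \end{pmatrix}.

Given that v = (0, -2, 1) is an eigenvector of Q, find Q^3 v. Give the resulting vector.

(0, -250, 125)

First find the eigenvalue: Qv = (0, -10, 5) = 5·(0, -2, 1), so λ = 5.
Then Q^3 v = λ^3·v = 5^3·(0, -2, 1) = 125·(0, -2, 1) = (0, -250, 125).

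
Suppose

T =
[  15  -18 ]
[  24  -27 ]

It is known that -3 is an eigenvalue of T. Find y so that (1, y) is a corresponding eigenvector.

1

We need (T + 3I)v = 0.
T + 3I = [[18, -18], [24, -24]].
Row 1: (18)·1 + (-18)·y = 0
Row 2: (24)·1 + (-24)·y = 0
Solving gives y = 1.
Check: T·(1, 1) = (-3, -3) = -3·(1, 1).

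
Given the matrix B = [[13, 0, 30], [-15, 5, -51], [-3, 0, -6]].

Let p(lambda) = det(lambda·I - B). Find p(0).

-60

p(0) = det(0·I − B) = det(−B) = (−1)^3·det(B).
det(B) = 60, so p(0) = -60.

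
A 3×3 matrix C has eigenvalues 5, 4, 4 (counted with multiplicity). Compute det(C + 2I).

252

If C has eigenvalues 5, 4, 4, then C + 2I has eigenvalues 7, 6, 6.
det(C + 2I) = (7) · (6) · (6) = 252.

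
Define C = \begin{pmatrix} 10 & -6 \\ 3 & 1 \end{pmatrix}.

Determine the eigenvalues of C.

det(C - rI) = (10 - r)(1 - r) - (-6)·(3) = r^2 - 11r + 28.
This factors as (r - 4)·(r - 7) = 0.
Eigenvalues: 4, 7.

4, 7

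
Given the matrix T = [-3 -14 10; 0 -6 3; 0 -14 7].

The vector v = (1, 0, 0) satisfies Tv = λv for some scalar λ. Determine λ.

Compute Tv: T·(1, 0, 0) = (-3, 0, 0).
Since Tv = λv, compare component 1: -3 = λ·1, so λ = -3.

-3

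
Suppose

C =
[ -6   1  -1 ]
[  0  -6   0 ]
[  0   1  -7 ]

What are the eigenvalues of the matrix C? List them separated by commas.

Set up det(μI - C) = 0.
Expanding along the first row, p(μ) = μ^3 + 19μ^2 + 120μ + 252.
Since p(-6) = 0, μ = -6 is a root.
Dividing by (μ + 6) leaves μ^2 + 13μ + 42.
The quadratic factors as (μ + 7)·(μ + 6).
Eigenvalues: -7, -6, -6.

-7, -6, -6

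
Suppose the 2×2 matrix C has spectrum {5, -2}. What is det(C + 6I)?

If C has eigenvalues 5, -2, then C + 6I has eigenvalues 11, 4.
det(C + 6I) = (11) · (4) = 44.

44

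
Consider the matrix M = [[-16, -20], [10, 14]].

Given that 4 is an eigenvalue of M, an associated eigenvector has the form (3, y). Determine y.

-3

We need (M - 4I)v = 0.
M - 4I = [[-20, -20], [10, 10]].
Row 1: (-20)·3 + (-20)·y = 0
Row 2: (10)·3 + (10)·y = 0
Solving gives y = -3.
Check: M·(3, -3) = (12, -12) = 4·(3, -3).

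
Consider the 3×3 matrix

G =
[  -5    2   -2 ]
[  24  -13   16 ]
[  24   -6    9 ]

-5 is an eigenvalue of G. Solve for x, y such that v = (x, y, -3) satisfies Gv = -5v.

1, -3

We need (G + 5I)v = 0.
G + 5I = [[0, 2, -2], [24, -8, 16], [24, -6, 14]].
Row 1: (0)·x + (2)·y + (-2)·-3 = 0
Row 2: (24)·x + (-8)·y + (16)·-3 = 0
Row 3: (24)·x + (-6)·y + (14)·-3 = 0
Solving gives x = 1, y = -3.
Check: G·(1, -3, -3) = (-5, 15, 15) = -5·(1, -3, -3).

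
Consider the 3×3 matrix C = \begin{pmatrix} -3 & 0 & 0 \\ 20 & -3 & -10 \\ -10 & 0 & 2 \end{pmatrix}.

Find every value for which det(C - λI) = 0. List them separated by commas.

-3, -3, 2

The characteristic polynomial is p(λ) = det(λI - C).
Expanding the 3×3 determinant: p(λ) = λ^3 + 4λ^2 - 3λ - 18.
Try λ = 2: p(2) = 0, so 2 is a root.
Factor out (λ - 2): p(λ) = (λ - 2)·(λ^2 + 6λ + 9).
The quadratic factor is (λ + 3)^2.
Eigenvalues: -3, -3, 2.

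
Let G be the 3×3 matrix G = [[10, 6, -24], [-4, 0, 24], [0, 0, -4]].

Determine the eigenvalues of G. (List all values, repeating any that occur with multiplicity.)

-4, 4, 6

Set up det(μI - G) = 0.
Expanding the 3×3 determinant: p(μ) = μ^3 - 6μ^2 - 16μ + 96.
Try μ = 6: p(6) = 0, so 6 is a root.
Dividing by (μ - 6) leaves μ^2 - 16.
The quadratic factors as (μ + 4)·(μ - 4).
Eigenvalues: -4, 4, 6.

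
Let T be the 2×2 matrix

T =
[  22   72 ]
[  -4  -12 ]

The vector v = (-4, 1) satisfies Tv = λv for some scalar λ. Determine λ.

4

Compute Tv: T·(-4, 1) = (-16, 4).
Since Tv = λv, compare component 1: -16 = λ·-4, so λ = 4.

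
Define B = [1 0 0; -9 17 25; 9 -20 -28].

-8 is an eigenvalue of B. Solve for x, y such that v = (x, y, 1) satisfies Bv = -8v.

We need (B + 8I)v = 0.
B + 8I = [[9, 0, 0], [-9, 25, 25], [9, -20, -20]].
Row 1: (9)·x + (0)·y + (0)·1 = 0
Row 2: (-9)·x + (25)·y + (25)·1 = 0
Row 3: (9)·x + (-20)·y + (-20)·1 = 0
Solving gives x = 0, y = -1.
Check: B·(0, -1, 1) = (0, 8, -8) = -8·(0, -1, 1).

0, -1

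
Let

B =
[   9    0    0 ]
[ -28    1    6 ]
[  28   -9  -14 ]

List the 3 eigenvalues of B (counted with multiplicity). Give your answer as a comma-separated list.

-8, -5, 9

Set up det(λI - B) = 0.
Cofactor expansion gives p(λ) = λ^3 + 4λ^2 - 77λ - 360.
Try λ = -5: p(-5) = 0, so -5 is a root.
Factor out (λ + 5): p(λ) = (λ + 5)·(λ^2 - λ - 72).
The quadratic factors as (λ + 8)·(λ - 9).
Eigenvalues: -8, -5, 9.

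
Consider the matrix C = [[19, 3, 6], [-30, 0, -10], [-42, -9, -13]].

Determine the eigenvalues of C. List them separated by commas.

Set up det(λI - C) = 0.
Cofactor expansion gives p(λ) = λ^3 - 6λ^2 + 5λ.
Try λ = 0: p(0) = 0, so 0 is a root.
Dividing by λ leaves λ^2 - 6λ + 5.
The quadratic factors as (λ - 1)·(λ - 5).
Eigenvalues: 0, 1, 5.

0, 1, 5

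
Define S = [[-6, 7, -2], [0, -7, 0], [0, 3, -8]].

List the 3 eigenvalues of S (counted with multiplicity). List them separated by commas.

Compute the characteristic polynomial p(r) = det(rI - S).
Cofactor expansion gives p(r) = r^3 + 21r^2 + 146r + 336.
Try r = -8: p(-8) = 0, so -8 is a root.
Factor out (r + 8): p(r) = (r + 8)·(r^2 + 13r + 42).
The quadratic factors as (r + 7)·(r + 6).
Eigenvalues: -8, -7, -6.

-8, -7, -6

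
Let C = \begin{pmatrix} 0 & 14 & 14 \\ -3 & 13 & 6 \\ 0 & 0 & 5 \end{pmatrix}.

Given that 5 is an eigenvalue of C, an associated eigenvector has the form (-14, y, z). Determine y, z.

-6, 1

We need (C - 5I)v = 0.
C - 5I = [[-5, 14, 14], [-3, 8, 6], [0, 0, 0]].
Row 1: (-5)·-14 + (14)·y + (14)·z = 0
Row 2: (-3)·-14 + (8)·y + (6)·z = 0
Row 3: (0)·-14 + (0)·y + (0)·z = 0
Solving gives y = -6, z = 1.
Check: C·(-14, -6, 1) = (-70, -30, 5) = 5·(-14, -6, 1).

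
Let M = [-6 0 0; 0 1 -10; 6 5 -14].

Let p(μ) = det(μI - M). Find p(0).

216

p(0) = det(0·I − M) = det(−M) = (−1)^3·det(M).
det(M) = -216, so p(0) = 216.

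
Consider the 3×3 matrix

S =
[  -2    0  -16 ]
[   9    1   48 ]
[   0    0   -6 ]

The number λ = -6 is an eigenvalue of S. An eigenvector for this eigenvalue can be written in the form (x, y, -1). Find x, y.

We need (S + 6I)v = 0.
S + 6I = [[4, 0, -16], [9, 7, 48], [0, 0, 0]].
Row 1: (4)·x + (0)·y + (-16)·-1 = 0
Row 2: (9)·x + (7)·y + (48)·-1 = 0
Row 3: (0)·x + (0)·y + (0)·-1 = 0
Solving gives x = -4, y = 12.
Check: S·(-4, 12, -1) = (24, -72, 6) = -6·(-4, 12, -1).

-4, 12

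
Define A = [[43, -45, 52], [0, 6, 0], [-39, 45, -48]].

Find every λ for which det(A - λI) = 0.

The characteristic polynomial is p(r) = det(rI - A).
Cofactor expansion gives p(r) = r^3 - r^2 - 66r + 216.
Since p(4) = 0, r = 4 is a root.
Dividing by (r - 4) leaves r^2 + 3r - 54.
The quadratic factors as (r + 9)·(r - 6).
Eigenvalues: -9, 4, 6.

-9, 4, 6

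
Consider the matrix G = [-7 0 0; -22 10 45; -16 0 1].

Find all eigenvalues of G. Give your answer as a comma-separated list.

The characteristic polynomial is p(λ) = det(λI - G).
Expanding the 3×3 determinant: p(λ) = λ^3 - 4λ^2 - 67λ + 70.
Rational-root test: λ = -7 gives p(-7) = 0.
Factor out (λ + 7): p(λ) = (λ + 7)·(λ^2 - 11λ + 10).
The quadratic factors as (λ - 1)·(λ - 10).
Eigenvalues: -7, 1, 10.

-7, 1, 10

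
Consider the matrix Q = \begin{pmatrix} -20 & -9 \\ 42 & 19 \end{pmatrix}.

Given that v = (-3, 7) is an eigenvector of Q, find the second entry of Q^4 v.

7

First find the eigenvalue: Qv = (-3, 7) = 1·(-3, 7), so λ = 1.
Then Q^4 v = λ^4·v = 1^4·(-3, 7) = 1·(-3, 7) = (-3, 7).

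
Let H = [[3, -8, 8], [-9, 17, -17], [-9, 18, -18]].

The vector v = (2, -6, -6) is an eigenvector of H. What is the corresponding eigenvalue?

3

Compute Hv: H·(2, -6, -6) = (6, -18, -18).
Since Hv = λv, compare component 1: 6 = λ·2, so λ = 3.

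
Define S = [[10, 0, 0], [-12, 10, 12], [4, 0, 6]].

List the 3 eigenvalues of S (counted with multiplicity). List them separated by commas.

The characteristic polynomial is p(r) = det(rI - S).
Expanding the 3×3 determinant: p(r) = r^3 - 26r^2 + 220r - 600.
Rational-root test: r = 6 gives p(6) = 0.
Factor out (r - 6): p(r) = (r - 6)·(r^2 - 20r + 100).
The quadratic factor is (r - 10)^2.
Eigenvalues: 6, 10, 10.

6, 10, 10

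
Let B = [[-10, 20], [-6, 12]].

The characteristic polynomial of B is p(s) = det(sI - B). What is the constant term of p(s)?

0

p(s) = s^2 - 2s.
The constant term is 0.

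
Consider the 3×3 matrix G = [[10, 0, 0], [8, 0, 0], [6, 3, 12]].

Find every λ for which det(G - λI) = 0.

G is lower triangular, so its eigenvalues are the diagonal entries.
Diagonal: 10, 0, 12.

0, 10, 12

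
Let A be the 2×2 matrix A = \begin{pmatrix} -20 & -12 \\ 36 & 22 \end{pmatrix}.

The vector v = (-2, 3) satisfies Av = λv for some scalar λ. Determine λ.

-2

Compute Av: A·(-2, 3) = (4, -6).
Since Av = λv, compare component 1: 4 = λ·-2, so λ = -2.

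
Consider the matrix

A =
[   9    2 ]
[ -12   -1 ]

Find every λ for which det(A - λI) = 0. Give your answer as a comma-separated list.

3, 5

det(A - sI) = (9 - s)(-1 - s) - (2)·(-12) = s^2 - 8s + 15.
This factors as (s - 3)·(s - 5) = 0.
Eigenvalues: 3, 5.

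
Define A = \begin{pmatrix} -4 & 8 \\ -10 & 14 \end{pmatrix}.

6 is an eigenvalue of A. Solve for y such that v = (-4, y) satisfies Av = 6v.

-5

We need (A - 6I)v = 0.
A - 6I = [[-10, 8], [-10, 8]].
Row 1: (-10)·-4 + (8)·y = 0
Row 2: (-10)·-4 + (8)·y = 0
Solving gives y = -5.
Check: A·(-4, -5) = (-24, -30) = 6·(-4, -5).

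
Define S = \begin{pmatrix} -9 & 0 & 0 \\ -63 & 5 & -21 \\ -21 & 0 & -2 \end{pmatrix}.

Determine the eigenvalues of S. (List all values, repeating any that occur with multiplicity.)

Set up det(λI - S) = 0.
Expanding the 3×3 determinant: p(λ) = λ^3 + 6λ^2 - 37λ - 90.
Rational-root test: λ = 5 gives p(5) = 0.
Dividing by (λ - 5) leaves λ^2 + 11λ + 18.
The quadratic factors as (λ + 9)·(λ + 2).
Eigenvalues: -9, -2, 5.

-9, -2, 5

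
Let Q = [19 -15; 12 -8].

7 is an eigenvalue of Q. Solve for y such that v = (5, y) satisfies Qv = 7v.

We need (Q - 7I)v = 0.
Q - 7I = [[12, -15], [12, -15]].
Row 1: (12)·5 + (-15)·y = 0
Row 2: (12)·5 + (-15)·y = 0
Solving gives y = 4.
Check: Q·(5, 4) = (35, 28) = 7·(5, 4).

4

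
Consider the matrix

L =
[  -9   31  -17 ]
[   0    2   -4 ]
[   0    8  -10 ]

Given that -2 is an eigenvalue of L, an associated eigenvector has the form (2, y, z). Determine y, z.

1, 1

We need (L + 2I)v = 0.
L + 2I = [[-7, 31, -17], [0, 4, -4], [0, 8, -8]].
Row 1: (-7)·2 + (31)·y + (-17)·z = 0
Row 2: (0)·2 + (4)·y + (-4)·z = 0
Row 3: (0)·2 + (8)·y + (-8)·z = 0
Solving gives y = 1, z = 1.
Check: L·(2, 1, 1) = (-4, -2, -2) = -2·(2, 1, 1).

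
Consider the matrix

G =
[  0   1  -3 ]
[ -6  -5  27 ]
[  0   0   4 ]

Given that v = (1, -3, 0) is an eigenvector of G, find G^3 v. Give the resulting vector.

(-27, 81, 0)

First find the eigenvalue: Gv = (-3, 9, 0) = -3·(1, -3, 0), so λ = -3.
Then G^3 v = λ^3·v = (-3)^3·(1, -3, 0) = -27·(1, -3, 0) = (-27, 81, 0).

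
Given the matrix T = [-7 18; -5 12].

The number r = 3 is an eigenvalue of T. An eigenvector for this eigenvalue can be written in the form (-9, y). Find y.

We need (T - 3I)v = 0.
T - 3I = [[-10, 18], [-5, 9]].
Row 1: (-10)·-9 + (18)·y = 0
Row 2: (-5)·-9 + (9)·y = 0
Solving gives y = -5.
Check: T·(-9, -5) = (-27, -15) = 3·(-9, -5).

-5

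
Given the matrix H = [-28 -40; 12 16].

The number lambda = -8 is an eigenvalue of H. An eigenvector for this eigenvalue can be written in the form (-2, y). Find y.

We need (H + 8I)v = 0.
H + 8I = [[-20, -40], [12, 24]].
Row 1: (-20)·-2 + (-40)·y = 0
Row 2: (12)·-2 + (24)·y = 0
Solving gives y = 1.
Check: H·(-2, 1) = (16, -8) = -8·(-2, 1).

1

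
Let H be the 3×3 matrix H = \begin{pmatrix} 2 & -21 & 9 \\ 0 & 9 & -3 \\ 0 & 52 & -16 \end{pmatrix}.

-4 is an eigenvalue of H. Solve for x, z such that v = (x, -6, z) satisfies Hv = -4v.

18, -26

We need (H + 4I)v = 0.
H + 4I = [[6, -21, 9], [0, 13, -3], [0, 52, -12]].
Row 1: (6)·x + (-21)·-6 + (9)·z = 0
Row 2: (0)·x + (13)·-6 + (-3)·z = 0
Row 3: (0)·x + (52)·-6 + (-12)·z = 0
Solving gives x = 18, z = -26.
Check: H·(18, -6, -26) = (-72, 24, 104) = -4·(18, -6, -26).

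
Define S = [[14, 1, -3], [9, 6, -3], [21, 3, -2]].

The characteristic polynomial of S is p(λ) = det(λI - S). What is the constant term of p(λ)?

-210

p(λ) = λ^3 - 18λ^2 + 107λ - 210.
The constant term is -210.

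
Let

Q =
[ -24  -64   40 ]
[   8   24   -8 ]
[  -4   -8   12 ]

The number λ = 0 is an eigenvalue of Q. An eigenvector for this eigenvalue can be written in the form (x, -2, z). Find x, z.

7, 1

We need (Q)v = 0.
Q = [[-24, -64, 40], [8, 24, -8], [-4, -8, 12]].
Row 1: (-24)·x + (-64)·-2 + (40)·z = 0
Row 2: (8)·x + (24)·-2 + (-8)·z = 0
Row 3: (-4)·x + (-8)·-2 + (12)·z = 0
Solving gives x = 7, z = 1.
Check: Q·(7, -2, 1) = (0, 0, 0) = 0·(7, -2, 1).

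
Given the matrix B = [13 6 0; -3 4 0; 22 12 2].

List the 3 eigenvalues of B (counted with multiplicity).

Compute the characteristic polynomial p(lambda) = det(lambda·I - B).
Expanding along the first row, p(lambda) = lambda^3 - 19·lambda^2 + 104·lambda - 140.
Rational-root test: lambda = 2 gives p(2) = 0.
Factor out (lambda - 2): p(lambda) = (lambda - 2)·(lambda^2 - 17·lambda + 70).
The quadratic factors as (lambda - 7)·(lambda - 10).
Eigenvalues: 2, 7, 10.

2, 7, 10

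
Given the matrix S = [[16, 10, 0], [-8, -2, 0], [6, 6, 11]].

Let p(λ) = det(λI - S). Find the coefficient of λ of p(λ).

p(λ) = λ^3 - 25λ^2 + 202λ - 528.
The coefficient of λ is 202.

202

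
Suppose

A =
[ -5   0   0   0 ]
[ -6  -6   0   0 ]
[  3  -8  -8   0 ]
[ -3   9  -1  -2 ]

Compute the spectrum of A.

-8, -6, -5, -2

A is lower triangular, so its eigenvalues are the diagonal entries.
Diagonal: -5, -6, -8, -2.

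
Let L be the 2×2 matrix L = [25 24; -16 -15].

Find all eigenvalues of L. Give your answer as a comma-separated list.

1, 9

det(L - lambda·I) = (25 - lambda)(-15 - lambda) - (24)·(-16) = lambda^2 - 10·lambda + 9.
This factors as (lambda - 1)·(lambda - 9) = 0.
Eigenvalues: 1, 9.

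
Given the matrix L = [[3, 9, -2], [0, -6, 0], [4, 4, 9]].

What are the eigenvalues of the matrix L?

Compute the characteristic polynomial p(t) = det(tI - L).
Expanding along the first row, p(t) = t^3 - 6t^2 - 37t + 210.
Since p(5) = 0, t = 5 is a root.
Factor out (t - 5): p(t) = (t - 5)·(t^2 - t - 42).
The quadratic factors as (t + 6)·(t - 7).
Eigenvalues: -6, 5, 7.

-6, 5, 7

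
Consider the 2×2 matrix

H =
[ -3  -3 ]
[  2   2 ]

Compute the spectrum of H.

det(H - sI) = (-3 - s)(2 - s) - (-3)·(2) = s^2 + s.
This factors as (s + 1)·s = 0.
Eigenvalues: -1, 0.

-1, 0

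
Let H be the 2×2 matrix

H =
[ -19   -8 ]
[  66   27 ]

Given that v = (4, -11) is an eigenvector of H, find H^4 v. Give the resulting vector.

(324, -891)

First find the eigenvalue: Hv = (12, -33) = 3·(4, -11), so λ = 3.
Then H^4 v = λ^4·v = 3^4·(4, -11) = 81·(4, -11) = (324, -891).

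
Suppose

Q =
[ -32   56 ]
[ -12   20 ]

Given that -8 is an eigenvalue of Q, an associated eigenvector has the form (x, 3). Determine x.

7

We need (Q + 8I)v = 0.
Q + 8I = [[-24, 56], [-12, 28]].
Row 1: (-24)·x + (56)·3 = 0
Row 2: (-12)·x + (28)·3 = 0
Solving gives x = 7.
Check: Q·(7, 3) = (-56, -24) = -8·(7, 3).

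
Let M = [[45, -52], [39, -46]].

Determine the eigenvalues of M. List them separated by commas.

-7, 6

det(M - rI) = (45 - r)(-46 - r) - (-52)·(39) = r^2 + r - 42.
This factors as (r + 7)·(r - 6) = 0.
Eigenvalues: -7, 6.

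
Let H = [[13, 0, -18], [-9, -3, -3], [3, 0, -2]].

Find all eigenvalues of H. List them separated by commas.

-3, 4, 7

The characteristic polynomial is p(λ) = det(λI - H).
Expanding along the first row, p(λ) = λ^3 - 8λ^2 - 5λ + 84.
Since p(4) = 0, λ = 4 is a root.
Factor out (λ - 4): p(λ) = (λ - 4)·(λ^2 - 4λ - 21).
The quadratic factors as (λ + 3)·(λ - 7).
Eigenvalues: -3, 4, 7.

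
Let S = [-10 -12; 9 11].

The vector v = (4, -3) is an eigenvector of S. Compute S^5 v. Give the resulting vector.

First find the eigenvalue: Sv = (-4, 3) = -1·(4, -3), so λ = -1.
Then S^5 v = λ^5·v = (-1)^5·(4, -3) = -1·(4, -3) = (-4, 3).

(-4, 3)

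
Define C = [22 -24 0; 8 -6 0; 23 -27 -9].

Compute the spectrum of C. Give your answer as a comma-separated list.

Compute the characteristic polynomial p(r) = det(rI - C).
Cofactor expansion gives p(r) = r^3 - 7r^2 - 84r + 540.
Rational-root test: r = -9 gives p(-9) = 0.
Factor out (r + 9): p(r) = (r + 9)·(r^2 - 16r + 60).
The quadratic factors as (r - 6)·(r - 10).
Eigenvalues: -9, 6, 10.

-9, 6, 10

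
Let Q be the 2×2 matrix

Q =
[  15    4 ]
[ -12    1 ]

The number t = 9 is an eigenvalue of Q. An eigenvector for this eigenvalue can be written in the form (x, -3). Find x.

We need (Q - 9I)v = 0.
Q - 9I = [[6, 4], [-12, -8]].
Row 1: (6)·x + (4)·-3 = 0
Row 2: (-12)·x + (-8)·-3 = 0
Solving gives x = 2.
Check: Q·(2, -3) = (18, -27) = 9·(2, -3).

2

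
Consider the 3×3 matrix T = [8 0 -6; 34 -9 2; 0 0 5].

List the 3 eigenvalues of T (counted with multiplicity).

-9, 5, 8

Set up det(lambda·I - T) = 0.
Expanding the 3×3 determinant: p(lambda) = lambda^3 - 4·lambda^2 - 77·lambda + 360.
Since p(5) = 0, lambda = 5 is a root.
Factor out (lambda - 5): p(lambda) = (lambda - 5)·(lambda^2 + lambda - 72).
The quadratic factors as (lambda + 9)·(lambda - 8).
Eigenvalues: -9, 5, 8.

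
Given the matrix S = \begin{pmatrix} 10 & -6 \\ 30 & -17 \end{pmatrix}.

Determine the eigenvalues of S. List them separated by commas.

det(S - λI) = (10 - λ)(-17 - λ) - (-6)·(30) = λ^2 + 7λ + 10.
This factors as (λ + 5)·(λ + 2) = 0.
Eigenvalues: -5, -2.

-5, -2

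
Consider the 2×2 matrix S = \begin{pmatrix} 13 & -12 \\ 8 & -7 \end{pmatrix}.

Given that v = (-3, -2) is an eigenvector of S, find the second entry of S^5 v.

First find the eigenvalue: Sv = (-15, -10) = 5·(-3, -2), so λ = 5.
Then S^5 v = λ^5·v = 5^5·(-3, -2) = 3125·(-3, -2) = (-9375, -6250).

-6250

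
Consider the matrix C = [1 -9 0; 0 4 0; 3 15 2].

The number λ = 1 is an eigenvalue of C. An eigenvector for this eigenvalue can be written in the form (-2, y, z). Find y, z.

0, 6

We need (C - 1I)v = 0.
C - 1I = [[0, -9, 0], [0, 3, 0], [3, 15, 1]].
Row 1: (0)·-2 + (-9)·y + (0)·z = 0
Row 2: (0)·-2 + (3)·y + (0)·z = 0
Row 3: (3)·-2 + (15)·y + (1)·z = 0
Solving gives y = 0, z = 6.
Check: C·(-2, 0, 6) = (-2, 0, 6) = 1·(-2, 0, 6).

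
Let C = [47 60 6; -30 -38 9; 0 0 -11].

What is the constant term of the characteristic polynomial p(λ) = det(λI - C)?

154

p(0) = det(0·I − C) = det(−C) = (−1)^3·det(C).
det(C) = -154, so p(0) = 154.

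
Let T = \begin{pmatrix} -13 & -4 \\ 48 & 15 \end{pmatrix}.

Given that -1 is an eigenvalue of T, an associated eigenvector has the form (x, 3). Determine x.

-1

We need (T + 1I)v = 0.
T + 1I = [[-12, -4], [48, 16]].
Row 1: (-12)·x + (-4)·3 = 0
Row 2: (48)·x + (16)·3 = 0
Solving gives x = -1.
Check: T·(-1, 3) = (1, -3) = -1·(-1, 3).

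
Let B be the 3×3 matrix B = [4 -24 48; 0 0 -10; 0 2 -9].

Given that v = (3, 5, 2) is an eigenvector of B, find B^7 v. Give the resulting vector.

(-49152, -81920, -32768)

First find the eigenvalue: Bv = (-12, -20, -8) = -4·(3, 5, 2), so λ = -4.
Then B^7 v = λ^7·v = (-4)^7·(3, 5, 2) = -16384·(3, 5, 2) = (-49152, -81920, -32768).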